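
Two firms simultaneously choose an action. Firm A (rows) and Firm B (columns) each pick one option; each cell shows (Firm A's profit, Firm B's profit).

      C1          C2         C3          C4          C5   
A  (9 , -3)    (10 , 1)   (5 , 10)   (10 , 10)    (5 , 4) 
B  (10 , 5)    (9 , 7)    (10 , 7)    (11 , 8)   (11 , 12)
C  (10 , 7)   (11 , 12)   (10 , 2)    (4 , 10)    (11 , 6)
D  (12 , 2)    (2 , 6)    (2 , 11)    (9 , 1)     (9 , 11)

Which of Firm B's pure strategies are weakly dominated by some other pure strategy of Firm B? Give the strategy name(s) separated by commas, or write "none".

C1

C1: dominated, since C2 does at least as well everywhere (A: 1>-3, B: 7>5, C: 12>7, D: 6>2).
C2: no other strategy beats it everywhere (C1 at A (1>-3); C3 at C (12>2); C4 at C (12>10); C5 at C (12>6)).
C3 is not dominated — it holds its own against C1 at A (10>-3); C2 at A (10>1); C4 at D (11>1); C5 at A (10>4).
Nothing dominates C4: C1 at A (10>-3); C2 at A (10>1); C3 at B (8>7); C5 at A (10>4).
C5: no other strategy beats it everywhere (C1 at A (4>-3); C2 at A (4>1); C3 at B (12>7); C4 at B (12>8)).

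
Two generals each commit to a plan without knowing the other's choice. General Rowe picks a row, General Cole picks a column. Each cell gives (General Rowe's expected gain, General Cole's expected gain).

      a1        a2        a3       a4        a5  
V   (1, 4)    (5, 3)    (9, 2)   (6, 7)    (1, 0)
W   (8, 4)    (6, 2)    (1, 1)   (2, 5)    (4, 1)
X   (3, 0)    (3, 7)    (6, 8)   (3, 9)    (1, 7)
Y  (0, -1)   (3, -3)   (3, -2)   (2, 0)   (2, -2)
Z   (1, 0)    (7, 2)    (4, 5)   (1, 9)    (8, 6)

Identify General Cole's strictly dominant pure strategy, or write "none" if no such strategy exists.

a4 vs a1: V: 7>4, W: 5>4, X: 9>0, Y: 0>-1, Z: 9>0.
a4 vs a2: V: 7>3, W: 5>2, X: 9>7, Y: 0>-3, Z: 9>2.
a4 vs a3: V: 7>2, W: 5>1, X: 9>8, Y: 0>-2, Z: 9>5.
a4 vs a5: V: 7>0, W: 5>1, X: 9>7, Y: 0>-2, Z: 9>6.
a4 strictly beats every other strategy against every opponent action, so it is strictly dominant.

a4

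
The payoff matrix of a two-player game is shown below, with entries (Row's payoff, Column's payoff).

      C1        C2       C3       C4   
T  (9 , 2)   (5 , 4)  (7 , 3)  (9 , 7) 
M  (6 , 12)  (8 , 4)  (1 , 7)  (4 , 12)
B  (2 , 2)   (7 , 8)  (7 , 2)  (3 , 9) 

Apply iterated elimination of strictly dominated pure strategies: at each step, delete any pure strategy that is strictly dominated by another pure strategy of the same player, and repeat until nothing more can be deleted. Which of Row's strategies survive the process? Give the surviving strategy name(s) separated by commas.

For Column, C4 strictly dominates C2 on the remaining rows (T: 7>4, M: 12>4, B: 9>8); eliminate C2.
For Row, T strictly dominates M on the remaining columns (C1: 9>6, C3: 7>1, C4: 9>4); eliminate M.
For Column, C4 strictly dominates C1 on the remaining rows (T: 7>2, B: 9>2); eliminate C1.
Column C3 is eliminated: C4 beats it against every remaining row (T: 7>3, B: 9>2).
Row B is eliminated: T beats it against every remaining column (C4: 9>3).
Among the remaining strategies, none is strictly dominated by another pure strategy of the same player, so the elimination stops.
Surviving strategies — Row: {T}; Column: {C4}.

T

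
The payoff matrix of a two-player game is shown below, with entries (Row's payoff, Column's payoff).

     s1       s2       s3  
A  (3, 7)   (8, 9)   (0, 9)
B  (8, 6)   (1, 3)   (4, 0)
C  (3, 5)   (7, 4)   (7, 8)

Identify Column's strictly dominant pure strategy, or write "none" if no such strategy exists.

none

s1 fails to dominate s2 at A (7<9).
s2 fails to dominate s1 at B (3<6).
s3 fails to dominate s1 at B (0<6).
No single strategy dominates all the others.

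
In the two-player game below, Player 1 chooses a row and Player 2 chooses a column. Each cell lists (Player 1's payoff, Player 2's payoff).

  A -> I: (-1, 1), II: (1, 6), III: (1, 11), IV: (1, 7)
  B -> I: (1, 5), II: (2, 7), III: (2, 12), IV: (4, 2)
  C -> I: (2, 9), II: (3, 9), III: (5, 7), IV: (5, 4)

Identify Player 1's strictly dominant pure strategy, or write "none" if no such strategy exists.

C vs A: I: 2>-1, II: 3>1, III: 5>1, IV: 5>1.
C vs B: I: 2>1, II: 3>2, III: 5>2, IV: 5>4.
C strictly beats every other strategy against every opponent action, so it is strictly dominant.

C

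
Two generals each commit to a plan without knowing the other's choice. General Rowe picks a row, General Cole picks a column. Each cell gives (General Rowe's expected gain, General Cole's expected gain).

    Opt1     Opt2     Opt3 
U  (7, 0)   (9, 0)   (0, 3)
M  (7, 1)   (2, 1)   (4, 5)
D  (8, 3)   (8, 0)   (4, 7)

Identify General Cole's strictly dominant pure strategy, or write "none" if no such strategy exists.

Opt3 vs Opt1: U: 3>0, M: 5>1, D: 7>3.
Opt3 vs Opt2: U: 3>0, M: 5>1, D: 7>0.
Opt3 strictly beats every other strategy against every opponent action, so it is strictly dominant.

Opt3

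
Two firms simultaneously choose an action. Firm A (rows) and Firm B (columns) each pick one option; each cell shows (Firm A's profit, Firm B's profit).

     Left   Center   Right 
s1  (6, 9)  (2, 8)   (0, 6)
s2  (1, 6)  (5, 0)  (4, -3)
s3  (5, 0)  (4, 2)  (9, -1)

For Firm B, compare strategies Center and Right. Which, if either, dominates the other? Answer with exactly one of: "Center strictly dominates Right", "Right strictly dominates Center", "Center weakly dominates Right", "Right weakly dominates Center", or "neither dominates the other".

Center strictly dominates Right

Center's payoffs vs Right's, by Firm A's action — s1: 8>6, s2: 0>-3, s3: 2>-1.
Every comparison favours Center, so Center strictly dominates Right.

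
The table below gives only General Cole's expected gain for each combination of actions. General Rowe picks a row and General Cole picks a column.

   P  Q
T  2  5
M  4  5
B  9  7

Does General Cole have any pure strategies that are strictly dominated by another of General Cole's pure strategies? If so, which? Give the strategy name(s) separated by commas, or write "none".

P is not dominated — it holds its own against Q at B (9>7).
Q is not dominated — it holds its own against P at T (5>2).

none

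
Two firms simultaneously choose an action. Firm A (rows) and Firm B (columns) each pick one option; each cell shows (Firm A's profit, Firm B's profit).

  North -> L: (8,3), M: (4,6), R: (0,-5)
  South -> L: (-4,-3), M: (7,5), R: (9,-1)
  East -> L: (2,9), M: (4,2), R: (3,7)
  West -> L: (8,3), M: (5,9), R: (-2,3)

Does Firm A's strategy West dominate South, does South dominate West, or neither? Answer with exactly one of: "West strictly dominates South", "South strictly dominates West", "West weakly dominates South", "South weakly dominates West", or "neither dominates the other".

neither dominates the other

West's payoffs vs South's, by Firm B's action — L: 8>-4, M: 5<7, R: -2<9.
West does better at L but worse at M, R; neither strategy dominates the other.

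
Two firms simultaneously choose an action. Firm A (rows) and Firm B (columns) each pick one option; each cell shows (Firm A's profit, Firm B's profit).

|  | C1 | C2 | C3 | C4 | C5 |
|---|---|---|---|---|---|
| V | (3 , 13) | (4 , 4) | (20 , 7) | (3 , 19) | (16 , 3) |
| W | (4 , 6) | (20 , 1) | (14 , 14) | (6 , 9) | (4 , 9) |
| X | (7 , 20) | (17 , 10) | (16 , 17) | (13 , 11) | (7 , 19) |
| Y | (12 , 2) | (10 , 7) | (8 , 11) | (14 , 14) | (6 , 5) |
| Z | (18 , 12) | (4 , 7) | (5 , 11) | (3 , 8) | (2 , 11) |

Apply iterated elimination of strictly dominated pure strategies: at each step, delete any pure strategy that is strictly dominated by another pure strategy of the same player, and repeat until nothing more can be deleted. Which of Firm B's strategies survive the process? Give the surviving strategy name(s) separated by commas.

Firm B's strategy C2 is strictly dominated by C3 (V: 7>4, W: 14>1, X: 17>10, Y: 11>7, Z: 11>7) and is removed.
Firm A's strategy W is strictly dominated by X (C1: 7>4, C3: 16>14, C4: 13>6, C5: 7>4) and is removed.
Among the remaining strategies, none is strictly dominated by another pure strategy of the same player, so the elimination stops.
Surviving strategies — Firm A: {V, X, Y, Z}; Firm B: {C1, C3, C4, C5}.

C1, C3, C4, C5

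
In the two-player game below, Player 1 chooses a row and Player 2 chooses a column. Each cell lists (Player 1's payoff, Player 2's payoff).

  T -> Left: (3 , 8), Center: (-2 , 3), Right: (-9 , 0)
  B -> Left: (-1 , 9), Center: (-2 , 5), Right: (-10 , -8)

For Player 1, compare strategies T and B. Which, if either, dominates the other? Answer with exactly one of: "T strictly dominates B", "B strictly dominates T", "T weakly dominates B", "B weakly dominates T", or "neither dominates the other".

T weakly dominates B

Compare T to B across each opponent action: Left: 3>-1, Center: -2=-2, Right: -9>-10.
T is at least as good everywhere and strictly better somewhere (tied only at Center), so T weakly but not strictly dominates B.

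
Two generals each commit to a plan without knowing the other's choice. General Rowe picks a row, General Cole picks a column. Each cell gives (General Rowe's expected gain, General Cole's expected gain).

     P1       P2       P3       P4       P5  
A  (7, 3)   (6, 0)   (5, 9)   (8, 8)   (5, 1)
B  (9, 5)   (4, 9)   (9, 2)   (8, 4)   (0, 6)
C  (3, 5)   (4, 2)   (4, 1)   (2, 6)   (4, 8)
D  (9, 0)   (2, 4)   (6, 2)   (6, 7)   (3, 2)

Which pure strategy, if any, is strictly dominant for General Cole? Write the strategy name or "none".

P1 fails to dominate P2 at B (5<9).
P2 fails to dominate P1 at A (0<3).
P3 fails to dominate P1 at B (2<5).
P4 fails to dominate P1 at B (4<5).
P5 fails to dominate P1 at A (1<3).
No single strategy dominates all the others.

none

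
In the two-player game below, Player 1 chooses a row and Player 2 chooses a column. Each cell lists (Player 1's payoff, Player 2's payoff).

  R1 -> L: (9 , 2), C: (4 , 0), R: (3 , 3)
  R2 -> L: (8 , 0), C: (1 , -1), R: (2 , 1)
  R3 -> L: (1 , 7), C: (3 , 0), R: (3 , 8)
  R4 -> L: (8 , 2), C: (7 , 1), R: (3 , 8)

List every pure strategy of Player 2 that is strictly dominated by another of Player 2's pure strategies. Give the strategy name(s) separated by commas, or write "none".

L, C

L is strictly dominated by R (R1: 3>2, R2: 1>0, R3: 8>7, R4: 8>2).
L strictly dominates C — R1: 2>0, R2: 0>-1, R3: 7>0, R4: 2>1.
R: no other strategy beats it everywhere (L at R1 (3>2); C at R1 (3>0)).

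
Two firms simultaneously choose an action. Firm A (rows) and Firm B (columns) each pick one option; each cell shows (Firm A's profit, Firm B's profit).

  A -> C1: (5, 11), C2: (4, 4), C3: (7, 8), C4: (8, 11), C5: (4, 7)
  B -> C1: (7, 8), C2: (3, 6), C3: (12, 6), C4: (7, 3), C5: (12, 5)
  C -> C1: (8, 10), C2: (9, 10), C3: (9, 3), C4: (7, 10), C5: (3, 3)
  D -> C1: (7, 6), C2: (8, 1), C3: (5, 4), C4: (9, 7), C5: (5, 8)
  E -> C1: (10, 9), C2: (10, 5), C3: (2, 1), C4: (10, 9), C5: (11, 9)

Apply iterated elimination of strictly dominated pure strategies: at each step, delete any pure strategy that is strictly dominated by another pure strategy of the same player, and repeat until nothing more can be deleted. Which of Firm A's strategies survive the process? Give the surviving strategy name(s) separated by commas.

B, E

Column C3 is eliminated: C1 beats it against every remaining row (A: 11>8, B: 8>6, C: 10>3, D: 6>4, E: 9>1).
Firm A's strategy A is strictly dominated by D (C1: 7>5, C2: 8>4, C4: 9>8, C5: 5>4) and is removed.
Firm A's strategy C is strictly dominated by E (C1: 10>8, C2: 10>9, C4: 10>7, C5: 11>3) and is removed.
For Firm A, E strictly dominates D on the remaining columns (C1: 10>7, C2: 10>8, C4: 10>9, C5: 11>5); eliminate D.
Column C2 is eliminated: C1 beats it against every remaining row (B: 8>6, E: 9>5).
Among the remaining strategies, none is strictly dominated by another pure strategy of the same player, so the elimination stops.
Surviving strategies — Firm A: {B, E}; Firm B: {C1, C4, C5}.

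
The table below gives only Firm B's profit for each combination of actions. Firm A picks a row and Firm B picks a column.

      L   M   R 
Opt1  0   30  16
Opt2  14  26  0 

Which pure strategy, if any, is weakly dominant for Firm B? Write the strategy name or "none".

M vs L: Opt1: 30>0, Opt2: 26>14.
M vs R: Opt1: 30>16, Opt2: 26>0.
M is at least as good as every other strategy against every opponent action, so it is weakly dominant.

M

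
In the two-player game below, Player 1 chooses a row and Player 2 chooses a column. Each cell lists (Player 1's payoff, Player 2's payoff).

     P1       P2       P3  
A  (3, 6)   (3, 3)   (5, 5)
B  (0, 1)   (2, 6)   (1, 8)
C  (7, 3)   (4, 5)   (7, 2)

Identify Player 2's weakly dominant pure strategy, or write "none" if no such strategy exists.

P1 fails to dominate P2 at B (1<6).
P2 fails to dominate P1 at A (3<6).
P3 fails to dominate P1 at A (5<6).
No single strategy dominates all the others.

none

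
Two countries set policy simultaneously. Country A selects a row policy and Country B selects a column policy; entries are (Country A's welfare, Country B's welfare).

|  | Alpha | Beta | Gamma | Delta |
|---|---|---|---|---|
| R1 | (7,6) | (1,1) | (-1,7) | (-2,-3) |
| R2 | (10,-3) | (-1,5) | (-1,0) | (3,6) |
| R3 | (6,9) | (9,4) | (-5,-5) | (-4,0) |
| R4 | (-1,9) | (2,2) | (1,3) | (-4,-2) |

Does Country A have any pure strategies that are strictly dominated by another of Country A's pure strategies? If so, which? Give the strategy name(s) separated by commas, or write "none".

none

R1 is not dominated — it holds its own against R2 at Beta (1>-1); R3 at Alpha (7>6); R4 at Alpha (7>-1).
R2 is not dominated — it holds its own against R1 at Alpha (10>7); R3 at Alpha (10>6); R4 at Alpha (10>-1).
R3 is not dominated — it holds its own against R1 at Beta (9>1); R2 at Beta (9>-1); R4 at Alpha (6>-1).
Nothing dominates R4: R1 at Beta (2>1); R2 at Beta (2>-1); R3 at Gamma (1>-5).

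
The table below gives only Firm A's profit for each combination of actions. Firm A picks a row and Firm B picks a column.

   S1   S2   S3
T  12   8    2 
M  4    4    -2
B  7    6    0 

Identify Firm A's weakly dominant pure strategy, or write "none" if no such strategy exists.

T

T vs M: S1: 12>4, S2: 8>4, S3: 2>-2.
T vs B: S1: 12>7, S2: 8>6, S3: 2>0.
T is at least as good as every other strategy against every opponent action, so it is weakly dominant.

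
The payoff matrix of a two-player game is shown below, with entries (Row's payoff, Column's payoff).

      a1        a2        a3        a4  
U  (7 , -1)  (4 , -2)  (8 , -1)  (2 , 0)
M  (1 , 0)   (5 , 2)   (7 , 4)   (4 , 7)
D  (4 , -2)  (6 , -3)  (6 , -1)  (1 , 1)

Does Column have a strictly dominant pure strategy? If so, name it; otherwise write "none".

a4

a4 vs a1: U: 0>-1, M: 7>0, D: 1>-2.
a4 vs a2: U: 0>-2, M: 7>2, D: 1>-3.
a4 vs a3: U: 0>-1, M: 7>4, D: 1>-1.
a4 strictly beats every other strategy against every opponent action, so it is strictly dominant.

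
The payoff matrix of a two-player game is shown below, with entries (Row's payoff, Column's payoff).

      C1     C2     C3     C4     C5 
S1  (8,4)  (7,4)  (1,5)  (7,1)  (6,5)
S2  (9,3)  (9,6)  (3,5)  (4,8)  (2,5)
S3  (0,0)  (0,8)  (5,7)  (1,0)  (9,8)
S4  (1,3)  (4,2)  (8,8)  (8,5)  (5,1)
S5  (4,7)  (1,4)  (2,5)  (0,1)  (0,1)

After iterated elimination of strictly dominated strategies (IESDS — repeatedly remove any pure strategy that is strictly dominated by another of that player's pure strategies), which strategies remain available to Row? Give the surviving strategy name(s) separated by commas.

Row's strategy S5 is strictly dominated by S2 (C1: 9>4, C2: 9>1, C3: 3>2, C4: 4>0, C5: 2>0) and is removed.
For Column, C3 strictly dominates C1 on the remaining rows (S1: 5>4, S2: 5>3, S3: 7>0, S4: 8>3); eliminate C1.
Among the remaining strategies, none is strictly dominated by another pure strategy of the same player, so the elimination stops.
Surviving strategies — Row: {S1, S2, S3, S4}; Column: {C2, C3, C4, C5}.

S1, S2, S3, S4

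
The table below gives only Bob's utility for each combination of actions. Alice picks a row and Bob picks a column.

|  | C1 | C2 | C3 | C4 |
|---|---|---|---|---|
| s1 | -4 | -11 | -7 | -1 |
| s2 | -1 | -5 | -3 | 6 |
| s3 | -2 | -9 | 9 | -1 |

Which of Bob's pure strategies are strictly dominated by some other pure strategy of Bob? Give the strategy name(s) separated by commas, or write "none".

C1, C2

C1: dominated, since C4 does at least as well everywhere (s1: -1>-4, s2: 6>-1, s3: -1>-2).
C2: dominated, since C1 does at least as well everywhere (s1: -4>-11, s2: -1>-5, s3: -2>-9).
Nothing dominates C3: C1 at s3 (9>-2); C2 at s1 (-7>-11); C4 at s3 (9>-1).
Nothing dominates C4: C1 at s1 (-1>-4); C2 at s1 (-1>-11); C3 at s1 (-1>-7).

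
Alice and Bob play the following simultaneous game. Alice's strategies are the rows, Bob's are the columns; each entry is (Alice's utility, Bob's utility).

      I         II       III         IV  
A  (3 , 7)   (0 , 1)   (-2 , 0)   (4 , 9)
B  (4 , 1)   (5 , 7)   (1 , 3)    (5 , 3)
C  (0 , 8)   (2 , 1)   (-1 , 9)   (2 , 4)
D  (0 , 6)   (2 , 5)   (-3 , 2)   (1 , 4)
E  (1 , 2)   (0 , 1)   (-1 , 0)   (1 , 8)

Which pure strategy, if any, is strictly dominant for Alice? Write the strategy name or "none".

B vs A: I: 4>3, II: 5>0, III: 1>-2, IV: 5>4.
B vs C: I: 4>0, II: 5>2, III: 1>-1, IV: 5>2.
B vs D: I: 4>0, II: 5>2, III: 1>-3, IV: 5>1.
B vs E: I: 4>1, II: 5>0, III: 1>-1, IV: 5>1.
B strictly beats every other strategy against every opponent action, so it is strictly dominant.

B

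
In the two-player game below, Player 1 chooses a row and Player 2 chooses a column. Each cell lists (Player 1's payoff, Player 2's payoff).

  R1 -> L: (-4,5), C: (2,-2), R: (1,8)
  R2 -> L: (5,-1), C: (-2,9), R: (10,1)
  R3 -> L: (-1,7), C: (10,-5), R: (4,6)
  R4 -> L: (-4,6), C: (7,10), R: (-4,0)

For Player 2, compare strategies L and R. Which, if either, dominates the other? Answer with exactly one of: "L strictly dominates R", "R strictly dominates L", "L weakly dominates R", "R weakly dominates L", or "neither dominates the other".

neither dominates the other

Compare L to R across each opponent action: R1: 5<8, R2: -1<1, R3: 7>6, R4: 6>0.
L does better at R3, R4 but worse at R1, R2; neither strategy dominates the other.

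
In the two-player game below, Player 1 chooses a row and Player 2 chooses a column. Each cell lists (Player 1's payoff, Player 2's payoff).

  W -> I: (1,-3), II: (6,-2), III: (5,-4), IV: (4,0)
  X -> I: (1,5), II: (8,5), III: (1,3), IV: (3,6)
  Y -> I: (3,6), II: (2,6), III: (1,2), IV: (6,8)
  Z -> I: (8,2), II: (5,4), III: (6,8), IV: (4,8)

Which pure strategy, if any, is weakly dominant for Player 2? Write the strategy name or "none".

IV vs I: W: 0>-3, X: 6>5, Y: 8>6, Z: 8>2.
IV vs II: W: 0>-2, X: 6>5, Y: 8>6, Z: 8>4.
IV vs III: W: 0>-4, X: 6>3, Y: 8>2, Z: 8=8.
IV is at least as good as every other strategy against every opponent action, so it is weakly dominant.

IV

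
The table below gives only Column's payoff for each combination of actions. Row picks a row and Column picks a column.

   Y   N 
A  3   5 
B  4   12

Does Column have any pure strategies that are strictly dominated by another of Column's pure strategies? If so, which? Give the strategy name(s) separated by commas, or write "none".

Y

Y: dominated, since N does at least as well everywhere (A: 5>3, B: 12>4).
N: no other strategy beats it everywhere (Y at A (5>3)).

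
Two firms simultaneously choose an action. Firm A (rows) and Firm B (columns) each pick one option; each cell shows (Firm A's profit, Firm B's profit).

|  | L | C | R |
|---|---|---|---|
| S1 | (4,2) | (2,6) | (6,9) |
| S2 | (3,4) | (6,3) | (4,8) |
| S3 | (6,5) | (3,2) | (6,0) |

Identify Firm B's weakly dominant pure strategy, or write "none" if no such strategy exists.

L fails to dominate C at S1 (2<6).
C fails to dominate L at S2 (3<4).
R fails to dominate L at S3 (0<5).
No single strategy dominates all the others.

none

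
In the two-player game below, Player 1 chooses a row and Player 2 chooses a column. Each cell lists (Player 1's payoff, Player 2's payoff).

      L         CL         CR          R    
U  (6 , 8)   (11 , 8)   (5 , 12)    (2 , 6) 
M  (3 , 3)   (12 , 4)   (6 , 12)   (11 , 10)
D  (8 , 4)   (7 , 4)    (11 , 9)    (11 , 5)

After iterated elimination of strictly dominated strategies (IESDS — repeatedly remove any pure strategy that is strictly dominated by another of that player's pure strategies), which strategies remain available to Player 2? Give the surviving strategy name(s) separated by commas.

Player 2's strategy L is strictly dominated by CR (U: 12>8, M: 12>3, D: 9>4) and is removed.
Row U is eliminated: M beats it against every remaining column (CL: 12>11, CR: 6>5, R: 11>2).
Column CL is eliminated: CR beats it against every remaining row (M: 12>4, D: 9>4).
Player 2's strategy R is strictly dominated by CR (M: 12>10, D: 9>5) and is removed.
For Player 1, D strictly dominates M on the remaining columns (CR: 11>6); eliminate M.
Among the remaining strategies, none is strictly dominated by another pure strategy of the same player, so the elimination stops.
Surviving strategies — Player 1: {D}; Player 2: {CR}.

CR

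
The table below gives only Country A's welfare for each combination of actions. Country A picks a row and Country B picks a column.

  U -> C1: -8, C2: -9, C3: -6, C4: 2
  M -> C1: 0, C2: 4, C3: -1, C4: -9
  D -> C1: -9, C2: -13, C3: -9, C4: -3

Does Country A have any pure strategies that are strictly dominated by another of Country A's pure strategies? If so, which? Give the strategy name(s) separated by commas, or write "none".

Nothing dominates U: M at C4 (2>-9); D at C1 (-8>-9).
M: no other strategy beats it everywhere (U at C1 (0>-8); D at C1 (0>-9)).
D is strictly dominated by U (C1: -8>-9, C2: -9>-13, C3: -6>-9, C4: 2>-3).

D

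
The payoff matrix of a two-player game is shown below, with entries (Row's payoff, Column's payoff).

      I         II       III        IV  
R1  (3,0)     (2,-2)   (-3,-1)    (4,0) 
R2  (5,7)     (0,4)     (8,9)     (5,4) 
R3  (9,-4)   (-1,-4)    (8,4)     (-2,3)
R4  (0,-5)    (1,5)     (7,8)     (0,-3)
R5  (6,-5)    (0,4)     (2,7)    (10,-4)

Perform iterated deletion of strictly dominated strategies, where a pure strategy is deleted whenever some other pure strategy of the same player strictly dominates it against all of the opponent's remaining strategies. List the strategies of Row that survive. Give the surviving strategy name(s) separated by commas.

For Column, III strictly dominates II on the remaining rows (R1: -1>-2, R2: 9>4, R3: 4>-4, R4: 8>5, R5: 7>4); eliminate II.
For Row, R2 strictly dominates R1 on the remaining columns (I: 5>3, III: 8>-3, IV: 5>4); eliminate R1.
Row's strategy R4 is strictly dominated by R2 (I: 5>0, III: 8>7, IV: 5>0) and is removed.
Column I is eliminated: III beats it against every remaining row (R2: 9>7, R3: 4>-4, R5: 7>-5).
For Column, III strictly dominates IV on the remaining rows (R2: 9>4, R3: 4>3, R5: 7>-4); eliminate IV.
Row's strategy R5 is strictly dominated by R2 (III: 8>2) and is removed.
Among the remaining strategies, none is strictly dominated by another pure strategy of the same player, so the elimination stops.
Surviving strategies — Row: {R2, R3}; Column: {III}.

R2, R3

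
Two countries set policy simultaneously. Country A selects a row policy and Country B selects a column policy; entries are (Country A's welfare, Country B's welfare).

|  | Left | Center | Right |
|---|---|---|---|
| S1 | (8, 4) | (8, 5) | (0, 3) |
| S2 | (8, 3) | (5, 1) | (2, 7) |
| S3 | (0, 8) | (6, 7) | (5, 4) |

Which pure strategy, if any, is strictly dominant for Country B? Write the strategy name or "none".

Left fails to dominate Center at S1 (4<5).
Center fails to dominate Left at S2 (1<3).
Right fails to dominate Left at S1 (3<4).
No single strategy dominates all the others.

none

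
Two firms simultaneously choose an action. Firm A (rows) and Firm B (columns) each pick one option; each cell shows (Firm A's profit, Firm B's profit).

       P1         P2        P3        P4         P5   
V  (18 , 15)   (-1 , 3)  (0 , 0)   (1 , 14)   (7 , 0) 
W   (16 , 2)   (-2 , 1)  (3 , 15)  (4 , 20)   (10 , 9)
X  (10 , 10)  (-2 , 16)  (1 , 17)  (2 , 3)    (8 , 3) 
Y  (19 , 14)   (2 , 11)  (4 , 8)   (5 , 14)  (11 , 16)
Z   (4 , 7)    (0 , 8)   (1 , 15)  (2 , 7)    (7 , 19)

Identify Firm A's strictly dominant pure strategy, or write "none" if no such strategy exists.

Y

Y vs V: P1: 19>18, P2: 2>-1, P3: 4>0, P4: 5>1, P5: 11>7.
Y vs W: P1: 19>16, P2: 2>-2, P3: 4>3, P4: 5>4, P5: 11>10.
Y vs X: P1: 19>10, P2: 2>-2, P3: 4>1, P4: 5>2, P5: 11>8.
Y vs Z: P1: 19>4, P2: 2>0, P3: 4>1, P4: 5>2, P5: 11>7.
Y strictly beats every other strategy against every opponent action, so it is strictly dominant.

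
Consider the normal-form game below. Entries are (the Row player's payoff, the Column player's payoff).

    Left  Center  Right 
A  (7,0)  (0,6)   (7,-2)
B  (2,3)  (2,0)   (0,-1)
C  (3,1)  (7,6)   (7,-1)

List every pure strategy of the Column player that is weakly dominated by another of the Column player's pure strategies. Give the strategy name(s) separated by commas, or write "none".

Left is not dominated — it holds its own against Center at B (3>0); Right at A (0>-2).
Center: no other strategy beats it everywhere (Left at A (6>0); Right at A (6>-2)).
Left weakly dominates Right — A: 0>-2, B: 3>-1, C: 1>-1.

Right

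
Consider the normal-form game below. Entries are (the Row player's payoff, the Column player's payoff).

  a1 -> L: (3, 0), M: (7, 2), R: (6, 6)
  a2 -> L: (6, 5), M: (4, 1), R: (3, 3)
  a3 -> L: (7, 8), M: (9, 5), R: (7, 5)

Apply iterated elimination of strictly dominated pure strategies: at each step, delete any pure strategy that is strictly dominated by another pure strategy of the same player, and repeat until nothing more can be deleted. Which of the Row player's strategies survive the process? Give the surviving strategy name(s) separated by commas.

The Row player's strategy a1 is strictly dominated by a3 (L: 7>3, M: 9>7, R: 7>6) and is removed.
The Row player's strategy a2 is strictly dominated by a3 (L: 7>6, M: 9>4, R: 7>3) and is removed.
For the Column player, L strictly dominates M on the remaining rows (a3: 8>5); eliminate M.
The Column player's strategy R is strictly dominated by L (a3: 8>5) and is removed.
Among the remaining strategies, none is strictly dominated by another pure strategy of the same player, so the elimination stops.
Surviving strategies — the Row player: {a3}; the Column player: {L}.

a3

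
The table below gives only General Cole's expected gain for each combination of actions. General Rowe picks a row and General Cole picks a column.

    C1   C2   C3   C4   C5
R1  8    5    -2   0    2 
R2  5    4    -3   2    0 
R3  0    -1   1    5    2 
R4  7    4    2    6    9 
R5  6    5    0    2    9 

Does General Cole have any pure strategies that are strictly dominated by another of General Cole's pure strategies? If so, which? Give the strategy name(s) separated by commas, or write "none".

C1 is not dominated — it holds its own against C2 at R1 (8>5); C3 at R1 (8>-2); C4 at R1 (8>0); C5 at R1 (8>2).
C2 is strictly dominated by C1 (R1: 8>5, R2: 5>4, R3: 0>-1, R4: 7>4, R5: 6>5).
C3 is strictly dominated by C4 (R1: 0>-2, R2: 2>-3, R3: 5>1, R4: 6>2, R5: 2>0).
Nothing dominates C4: C1 at R3 (5>0); C2 at R3 (5>-1); C3 at R1 (0>-2); C5 at R2 (2>0).
C5: no other strategy beats it everywhere (C1 at R3 (2>0); C2 at R3 (2>-1); C3 at R1 (2>-2); C4 at R1 (2>0)).

C2, C3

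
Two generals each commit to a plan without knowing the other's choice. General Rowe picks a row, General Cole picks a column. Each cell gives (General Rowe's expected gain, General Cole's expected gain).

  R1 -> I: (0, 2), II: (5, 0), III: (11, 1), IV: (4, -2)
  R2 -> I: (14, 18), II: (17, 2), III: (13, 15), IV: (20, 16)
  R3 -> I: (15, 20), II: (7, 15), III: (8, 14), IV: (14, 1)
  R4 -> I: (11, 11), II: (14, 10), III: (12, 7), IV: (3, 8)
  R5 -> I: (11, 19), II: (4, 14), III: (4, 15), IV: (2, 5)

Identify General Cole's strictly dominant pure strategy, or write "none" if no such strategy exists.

I vs II: R1: 2>0, R2: 18>2, R3: 20>15, R4: 11>10, R5: 19>14.
I vs III: R1: 2>1, R2: 18>15, R3: 20>14, R4: 11>7, R5: 19>15.
I vs IV: R1: 2>-2, R2: 18>16, R3: 20>1, R4: 11>8, R5: 19>5.
I strictly beats every other strategy against every opponent action, so it is strictly dominant.

I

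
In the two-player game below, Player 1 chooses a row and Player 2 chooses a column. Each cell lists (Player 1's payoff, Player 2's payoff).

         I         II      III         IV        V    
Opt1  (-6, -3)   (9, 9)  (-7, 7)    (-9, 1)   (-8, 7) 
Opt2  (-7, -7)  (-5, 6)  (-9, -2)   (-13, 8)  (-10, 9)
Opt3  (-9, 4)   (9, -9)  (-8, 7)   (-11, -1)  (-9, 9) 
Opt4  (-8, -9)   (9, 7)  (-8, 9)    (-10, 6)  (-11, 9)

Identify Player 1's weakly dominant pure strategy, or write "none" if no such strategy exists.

Opt1

Opt1 vs Opt2: I: -6>-7, II: 9>-5, III: -7>-9, IV: -9>-13, V: -8>-10.
Opt1 vs Opt3: I: -6>-9, II: 9=9, III: -7>-8, IV: -9>-11, V: -8>-9.
Opt1 vs Opt4: I: -6>-8, II: 9=9, III: -7>-8, IV: -9>-10, V: -8>-11.
Opt1 is at least as good as every other strategy against every opponent action, so it is weakly dominant.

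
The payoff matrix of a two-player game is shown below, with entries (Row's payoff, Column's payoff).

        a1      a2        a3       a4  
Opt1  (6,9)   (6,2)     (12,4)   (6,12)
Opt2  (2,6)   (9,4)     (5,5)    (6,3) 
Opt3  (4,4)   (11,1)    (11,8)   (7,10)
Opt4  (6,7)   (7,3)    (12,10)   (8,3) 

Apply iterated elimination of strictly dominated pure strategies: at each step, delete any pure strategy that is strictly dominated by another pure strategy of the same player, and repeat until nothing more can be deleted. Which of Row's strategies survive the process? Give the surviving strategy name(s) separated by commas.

Opt1, Opt4

For Row, Opt3 strictly dominates Opt2 on the remaining columns (a1: 4>2, a2: 11>9, a3: 11>5, a4: 7>6); eliminate Opt2.
Column's strategy a2 is strictly dominated by a1 (Opt1: 9>2, Opt3: 4>1, Opt4: 7>3) and is removed.
Row Opt3 is eliminated: Opt4 beats it against every remaining column (a1: 6>4, a3: 12>11, a4: 8>7).
Among the remaining strategies, none is strictly dominated by another pure strategy of the same player, so the elimination stops.
Surviving strategies — Row: {Opt1, Opt4}; Column: {a1, a3, a4}.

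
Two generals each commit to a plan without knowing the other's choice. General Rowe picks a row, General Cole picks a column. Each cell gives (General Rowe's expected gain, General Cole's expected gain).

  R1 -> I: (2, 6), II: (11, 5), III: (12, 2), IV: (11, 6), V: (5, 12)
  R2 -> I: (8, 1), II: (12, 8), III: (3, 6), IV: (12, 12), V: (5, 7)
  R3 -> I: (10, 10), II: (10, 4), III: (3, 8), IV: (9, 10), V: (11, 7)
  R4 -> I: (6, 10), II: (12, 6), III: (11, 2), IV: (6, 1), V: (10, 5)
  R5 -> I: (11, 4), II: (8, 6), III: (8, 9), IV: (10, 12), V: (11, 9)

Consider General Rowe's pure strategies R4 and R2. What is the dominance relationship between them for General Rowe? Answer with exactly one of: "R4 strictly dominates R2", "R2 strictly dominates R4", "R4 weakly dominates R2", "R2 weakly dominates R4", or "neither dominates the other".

Compare R4 to R2 across each opponent action: I: 6<8, II: 12=12, III: 11>3, IV: 6<12, V: 10>5.
R4 does better at III, V but worse at I, IV; neither strategy dominates the other.

neither dominates the other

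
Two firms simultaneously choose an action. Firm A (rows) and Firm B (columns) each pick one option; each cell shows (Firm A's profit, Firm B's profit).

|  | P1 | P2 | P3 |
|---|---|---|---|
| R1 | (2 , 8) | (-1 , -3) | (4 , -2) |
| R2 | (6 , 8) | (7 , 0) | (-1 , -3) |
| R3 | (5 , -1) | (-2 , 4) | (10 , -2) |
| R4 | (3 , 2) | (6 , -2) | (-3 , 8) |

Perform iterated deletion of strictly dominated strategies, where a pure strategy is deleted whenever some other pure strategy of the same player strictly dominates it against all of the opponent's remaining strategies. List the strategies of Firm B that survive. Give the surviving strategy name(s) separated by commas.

For Firm A, R2 strictly dominates R4 on the remaining columns (P1: 6>3, P2: 7>6, P3: -1>-3); eliminate R4.
Firm B's strategy P3 is strictly dominated by P1 (R1: 8>-2, R2: 8>-3, R3: -1>-2) and is removed.
Row R1 is eliminated: R2 beats it against every remaining column (P1: 6>2, P2: 7>-1).
For Firm A, R2 strictly dominates R3 on the remaining columns (P1: 6>5, P2: 7>-2); eliminate R3.
For Firm B, P1 strictly dominates P2 on the remaining rows (R2: 8>0); eliminate P2.
Among the remaining strategies, none is strictly dominated by another pure strategy of the same player, so the elimination stops.
Surviving strategies — Firm A: {R2}; Firm B: {P1}.

P1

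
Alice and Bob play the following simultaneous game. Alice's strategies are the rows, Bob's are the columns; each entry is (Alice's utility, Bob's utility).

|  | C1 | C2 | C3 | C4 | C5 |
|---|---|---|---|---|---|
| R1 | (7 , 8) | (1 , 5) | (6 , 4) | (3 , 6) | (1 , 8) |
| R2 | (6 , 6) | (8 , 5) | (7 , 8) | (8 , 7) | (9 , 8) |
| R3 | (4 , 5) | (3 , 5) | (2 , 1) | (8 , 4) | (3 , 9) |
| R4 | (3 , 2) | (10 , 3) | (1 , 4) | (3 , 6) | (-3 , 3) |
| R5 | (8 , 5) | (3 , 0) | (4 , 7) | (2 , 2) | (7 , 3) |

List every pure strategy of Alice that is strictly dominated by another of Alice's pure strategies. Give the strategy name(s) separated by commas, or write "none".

R1 is not dominated — it holds its own against R2 at C1 (7>6); R3 at C1 (7>4); R4 at C1 (7>3); R5 at C3 (6>4).
R2: no other strategy beats it everywhere (R1 at C2 (8>1); R3 at C1 (6>4); R4 at C1 (6>3); R5 at C2 (8>3)).
R3: no other strategy beats it everywhere (R1 at C2 (3>1); R2 at C4 (8=8); R4 at C1 (4>3); R5 at C2 (3=3)).
R4: no other strategy beats it everywhere (R1 at C2 (10>1); R2 at C2 (10>8); R3 at C2 (10>3); R5 at C2 (10>3)).
R5 is not dominated — it holds its own against R1 at C1 (8>7); R2 at C1 (8>6); R3 at C1 (8>4); R4 at C1 (8>3).

none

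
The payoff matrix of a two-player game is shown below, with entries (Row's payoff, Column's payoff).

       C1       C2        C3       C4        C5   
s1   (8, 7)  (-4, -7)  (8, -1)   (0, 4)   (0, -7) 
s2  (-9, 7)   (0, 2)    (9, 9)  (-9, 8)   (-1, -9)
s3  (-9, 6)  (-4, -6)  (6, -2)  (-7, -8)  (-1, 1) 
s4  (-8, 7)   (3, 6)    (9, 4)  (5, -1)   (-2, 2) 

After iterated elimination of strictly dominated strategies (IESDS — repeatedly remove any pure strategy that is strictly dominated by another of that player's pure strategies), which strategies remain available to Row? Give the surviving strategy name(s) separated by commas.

Column C2 is eliminated: C1 beats it against every remaining row (s1: 7>-7, s2: 7>2, s3: 6>-6, s4: 7>6).
Row s3 is eliminated: s1 beats it against every remaining column (C1: 8>-9, C3: 8>6, C4: 0>-7, C5: 0>-1).
For Column, C1 strictly dominates C5 on the remaining rows (s1: 7>-7, s2: 7>-9, s4: 7>2); eliminate C5.
Among the remaining strategies, none is strictly dominated by another pure strategy of the same player, so the elimination stops.
Surviving strategies — Row: {s1, s2, s4}; Column: {C1, C3, C4}.

s1, s2, s4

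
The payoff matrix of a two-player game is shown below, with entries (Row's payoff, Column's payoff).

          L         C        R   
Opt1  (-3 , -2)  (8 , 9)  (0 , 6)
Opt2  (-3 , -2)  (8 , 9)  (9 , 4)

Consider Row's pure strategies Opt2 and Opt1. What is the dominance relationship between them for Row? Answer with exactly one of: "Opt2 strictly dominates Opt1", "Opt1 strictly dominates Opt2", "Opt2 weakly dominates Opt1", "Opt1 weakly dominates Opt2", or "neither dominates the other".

Opt2's payoffs vs Opt1's, by Column's action — L: -3=-3, C: 8=8, R: 9>0.
Opt2 is at least as good everywhere and strictly better somewhere (tied only at L, C), so Opt2 weakly but not strictly dominates Opt1.

Opt2 weakly dominates Opt1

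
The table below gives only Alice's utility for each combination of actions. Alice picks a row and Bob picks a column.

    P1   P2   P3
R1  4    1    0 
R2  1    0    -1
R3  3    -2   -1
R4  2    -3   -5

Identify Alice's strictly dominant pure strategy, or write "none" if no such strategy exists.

R1 vs R2: P1: 4>1, P2: 1>0, P3: 0>-1.
R1 vs R3: P1: 4>3, P2: 1>-2, P3: 0>-1.
R1 vs R4: P1: 4>2, P2: 1>-3, P3: 0>-5.
R1 strictly beats every other strategy against every opponent action, so it is strictly dominant.

R1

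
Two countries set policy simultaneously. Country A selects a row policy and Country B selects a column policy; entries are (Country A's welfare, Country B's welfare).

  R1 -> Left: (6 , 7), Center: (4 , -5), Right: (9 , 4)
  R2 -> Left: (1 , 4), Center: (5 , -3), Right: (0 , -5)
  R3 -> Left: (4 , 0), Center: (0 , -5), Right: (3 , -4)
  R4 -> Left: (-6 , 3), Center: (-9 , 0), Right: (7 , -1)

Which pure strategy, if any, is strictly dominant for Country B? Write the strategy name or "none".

Left

Left vs Center: R1: 7>-5, R2: 4>-3, R3: 0>-5, R4: 3>0.
Left vs Right: R1: 7>4, R2: 4>-5, R3: 0>-4, R4: 3>-1.
Left strictly beats every other strategy against every opponent action, so it is strictly dominant.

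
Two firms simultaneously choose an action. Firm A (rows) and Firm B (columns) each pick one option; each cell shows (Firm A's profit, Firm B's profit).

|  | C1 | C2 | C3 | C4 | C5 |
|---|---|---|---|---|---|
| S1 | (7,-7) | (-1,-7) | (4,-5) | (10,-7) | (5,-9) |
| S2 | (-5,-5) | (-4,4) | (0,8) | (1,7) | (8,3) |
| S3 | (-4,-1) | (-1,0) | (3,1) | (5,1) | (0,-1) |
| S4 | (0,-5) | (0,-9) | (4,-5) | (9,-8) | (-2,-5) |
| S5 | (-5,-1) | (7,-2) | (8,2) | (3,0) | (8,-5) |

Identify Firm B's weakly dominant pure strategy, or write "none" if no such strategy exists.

C3 vs C1: S1: -5>-7, S2: 8>-5, S3: 1>-1, S4: -5=-5, S5: 2>-1.
C3 vs C2: S1: -5>-7, S2: 8>4, S3: 1>0, S4: -5>-9, S5: 2>-2.
C3 vs C4: S1: -5>-7, S2: 8>7, S3: 1=1, S4: -5>-8, S5: 2>0.
C3 vs C5: S1: -5>-9, S2: 8>3, S3: 1>-1, S4: -5=-5, S5: 2>-5.
C3 is at least as good as every other strategy against every opponent action, so it is weakly dominant.

C3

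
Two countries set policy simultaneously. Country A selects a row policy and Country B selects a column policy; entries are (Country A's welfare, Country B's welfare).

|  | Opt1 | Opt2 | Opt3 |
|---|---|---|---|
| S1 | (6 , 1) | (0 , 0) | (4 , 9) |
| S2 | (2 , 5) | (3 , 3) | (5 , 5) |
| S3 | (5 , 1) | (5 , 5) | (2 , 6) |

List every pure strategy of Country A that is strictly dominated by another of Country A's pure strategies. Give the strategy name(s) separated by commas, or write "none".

none

S1: no other strategy beats it everywhere (S2 at Opt1 (6>2); S3 at Opt1 (6>5)).
S2: no other strategy beats it everywhere (S1 at Opt2 (3>0); S3 at Opt3 (5>2)).
S3 is not dominated — it holds its own against S1 at Opt2 (5>0); S2 at Opt1 (5>2).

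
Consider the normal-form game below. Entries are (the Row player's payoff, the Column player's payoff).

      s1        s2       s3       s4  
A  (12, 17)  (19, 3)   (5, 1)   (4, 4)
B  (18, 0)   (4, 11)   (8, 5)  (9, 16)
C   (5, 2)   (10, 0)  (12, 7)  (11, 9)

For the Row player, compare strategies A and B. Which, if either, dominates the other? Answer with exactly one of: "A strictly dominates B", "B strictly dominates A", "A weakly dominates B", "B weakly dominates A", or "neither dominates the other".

A's payoffs vs B's, by the Column player's action — s1: 12<18, s2: 19>4, s3: 5<8, s4: 4<9.
A does better at s2 but worse at s1, s3, s4; neither strategy dominates the other.

neither dominates the other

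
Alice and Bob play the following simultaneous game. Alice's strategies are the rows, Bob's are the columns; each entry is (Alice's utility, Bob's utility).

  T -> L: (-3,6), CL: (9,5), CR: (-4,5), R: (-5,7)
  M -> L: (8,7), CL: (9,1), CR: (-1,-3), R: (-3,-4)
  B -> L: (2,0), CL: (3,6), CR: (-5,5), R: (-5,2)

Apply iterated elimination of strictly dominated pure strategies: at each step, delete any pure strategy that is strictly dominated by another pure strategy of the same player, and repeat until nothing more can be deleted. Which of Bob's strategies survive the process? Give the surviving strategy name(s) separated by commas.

For Alice, M strictly dominates B on the remaining columns (L: 8>2, CL: 9>3, CR: -1>-5, R: -3>-5); eliminate B.
Bob's strategy CL is strictly dominated by L (T: 6>5, M: 7>1) and is removed.
Row T is eliminated: M beats it against every remaining column (L: 8>-3, CR: -1>-4, R: -3>-5).
For Bob, L strictly dominates CR on the remaining rows (M: 7>-3); eliminate CR.
Column R is eliminated: L beats it against every remaining row (M: 7>-4).
Among the remaining strategies, none is strictly dominated by another pure strategy of the same player, so the elimination stops.
Surviving strategies — Alice: {M}; Bob: {L}.

L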